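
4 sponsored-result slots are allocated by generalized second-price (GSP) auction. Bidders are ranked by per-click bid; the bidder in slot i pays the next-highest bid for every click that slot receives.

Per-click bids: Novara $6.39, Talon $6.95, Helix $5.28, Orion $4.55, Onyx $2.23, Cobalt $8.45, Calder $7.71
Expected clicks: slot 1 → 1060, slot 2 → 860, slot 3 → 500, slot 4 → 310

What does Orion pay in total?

Orion pays $0.00

Sorting advertisers: $8.45 (Cobalt) > $7.71 (Calder) > $6.95 (Talon) > $6.39 (Novara) > $5.28 (Helix) > …
Orion ranks below slot 4 → no slot, pays nothing.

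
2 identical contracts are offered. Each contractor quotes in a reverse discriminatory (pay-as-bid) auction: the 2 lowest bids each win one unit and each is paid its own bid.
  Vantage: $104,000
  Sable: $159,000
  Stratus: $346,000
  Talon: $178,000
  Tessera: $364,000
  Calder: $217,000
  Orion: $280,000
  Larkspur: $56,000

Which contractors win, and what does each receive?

Larkspur $56,000, Vantage $104,000

Sorting: 56,000 (Larkspur), 104,000 (Vantage), 159,000 (Sable), 178,000 (Talon), …
Lowest 2: Larkspur, Vantage.
Each winner is paid its own bid: Larkspur $56,000, Vantage $104,000.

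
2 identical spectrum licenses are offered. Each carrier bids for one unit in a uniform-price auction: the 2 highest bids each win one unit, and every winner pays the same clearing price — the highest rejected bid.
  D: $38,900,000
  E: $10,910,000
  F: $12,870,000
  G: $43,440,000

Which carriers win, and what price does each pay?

G, D; each pays $12,870,000

Sorting: 43,440,000 (G), 38,900,000 (D), 12,870,000 (F), 10,910,000 (E)
Winners (2 units): G, D.
First losing bid is F's $12,870,000, which sets the uniform price.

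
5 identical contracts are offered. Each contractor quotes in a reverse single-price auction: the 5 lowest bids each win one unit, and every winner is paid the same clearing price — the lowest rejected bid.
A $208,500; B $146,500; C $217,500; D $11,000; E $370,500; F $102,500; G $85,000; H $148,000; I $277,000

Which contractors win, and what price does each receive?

D, G, F, B, H; each is paid $208,500

Sorting: 11,000 (D), 85,000 (G), 102,500 (F), 146,500 (B), 148,000 (H), 208,500 (A), 217,500 (C), …
Winners (5 units): D, G, F, B, H.
Clearing price = lowest rejected bid = $208,500.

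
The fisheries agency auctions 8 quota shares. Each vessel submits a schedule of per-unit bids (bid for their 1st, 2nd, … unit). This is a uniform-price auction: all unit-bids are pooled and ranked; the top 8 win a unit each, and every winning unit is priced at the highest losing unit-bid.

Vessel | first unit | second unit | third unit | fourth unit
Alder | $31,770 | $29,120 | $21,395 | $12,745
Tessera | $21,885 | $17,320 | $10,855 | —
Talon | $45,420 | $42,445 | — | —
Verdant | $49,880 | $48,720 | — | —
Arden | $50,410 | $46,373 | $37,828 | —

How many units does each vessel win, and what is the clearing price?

Pooled unit-bids ranked (top 8): 50,410 (Arden-1), 49,880 (Verdant-1), 48,720 (Verdant-2), 46,373 (Arden-2), 45,420 (Talon-1), 42,445 (Talon-2), 37,828 (Arden-3), 31,770 (Alder-1)
The (k+1)-th unit-bid is $29,120.
Allocation: Alder 1, Arden 3, Talon 2, Verdant 2.

Alder 1, Arden 3, Talon 2, Verdant 2; clearing price $29,120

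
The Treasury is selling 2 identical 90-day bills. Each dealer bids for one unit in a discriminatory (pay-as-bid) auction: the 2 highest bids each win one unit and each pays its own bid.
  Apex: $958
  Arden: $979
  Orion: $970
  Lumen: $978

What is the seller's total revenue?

Bids ranked high→low: 979 (Arden), 978 (Lumen), 970 (Orion), 958 (Apex)
Top 2: Arden, Lumen.
Total revenue = 979 + 978 = $1,957.

Total revenue: $1,957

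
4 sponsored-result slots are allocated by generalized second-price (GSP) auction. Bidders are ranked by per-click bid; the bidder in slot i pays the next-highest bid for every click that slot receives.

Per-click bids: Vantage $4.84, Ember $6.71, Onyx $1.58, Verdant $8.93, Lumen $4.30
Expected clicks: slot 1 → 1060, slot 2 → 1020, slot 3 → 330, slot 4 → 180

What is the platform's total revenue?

Total revenue: $13752.80

Ranked by bid: $8.93 (Verdant) > $6.71 (Ember) > $4.84 (Vantage) > $4.30 (Lumen) > $1.58 (Onyx)
Slot 1: Verdant pays $6.71 × 1060 = $7112.60
Slot 2: Ember pays $4.84 × 1020 = $4936.80
Slot 3: Vantage pays $4.30 × 330 = $1419.00
Slot 4: Lumen pays $1.58 × 180 = $284.40
Total = $13752.80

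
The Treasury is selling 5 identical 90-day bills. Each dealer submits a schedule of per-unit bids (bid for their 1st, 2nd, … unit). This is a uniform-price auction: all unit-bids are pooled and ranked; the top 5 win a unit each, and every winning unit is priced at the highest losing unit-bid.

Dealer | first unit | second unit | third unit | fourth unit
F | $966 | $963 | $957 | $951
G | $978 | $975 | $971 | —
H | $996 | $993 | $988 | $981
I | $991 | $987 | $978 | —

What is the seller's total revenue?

Total revenue: $4,905

Pooled unit-bids ranked (top 5): 996 (H-1), 993 (H-2), 991 (I-1), 988 (H-3), 987 (I-2)
First bid not allocated: $981.
Allocation: H 3, I 2. Every unit priced at $981.
Revenue = 5 × 981 = $4,905.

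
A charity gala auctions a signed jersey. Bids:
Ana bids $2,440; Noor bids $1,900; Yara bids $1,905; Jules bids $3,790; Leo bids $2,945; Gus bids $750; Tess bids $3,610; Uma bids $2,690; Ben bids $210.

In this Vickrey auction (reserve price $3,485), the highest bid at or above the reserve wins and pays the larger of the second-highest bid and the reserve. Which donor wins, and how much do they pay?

Rule: the highest bid at or above the reserve wins and pays the larger of the second-highest bid and the reserve.
Sorting bids: 3,790 (Jules) > 3,610 (Tess) > 2,945 (Leo) > 2,690 (Uma) > 2,440 (Ana) > 1,905 (Yara) > …
Jules has the top bid at or above the reserve ($3,790).
max(second-highest $3,610, reserve $3,485) = $3,610; the reserve does not bind.

Jules pays $3,610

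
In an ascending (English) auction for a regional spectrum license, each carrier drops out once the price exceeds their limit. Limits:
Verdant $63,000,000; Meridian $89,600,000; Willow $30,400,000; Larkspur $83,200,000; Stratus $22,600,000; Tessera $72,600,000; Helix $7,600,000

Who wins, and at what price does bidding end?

Meridian wins at $83,200,000

Ascending (English) auction: the price rises until one bidder remains; the winner pays the price at which the last rival dropped out.
Limits ranked: 89,600,000 (Meridian) > 83,200,000 (Larkspur) > 72,600,000 (Tessera) > 63,000,000 (Verdant) > 30,400,000 (Willow) > 22,600,000 (Stratus) > …
Once the price passes $83,200,000, only Meridian is left; the hammer falls at Larkspur's limit of $83,200,000.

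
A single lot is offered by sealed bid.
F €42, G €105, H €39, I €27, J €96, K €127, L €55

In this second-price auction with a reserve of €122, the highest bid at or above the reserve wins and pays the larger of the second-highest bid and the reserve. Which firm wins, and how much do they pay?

Rule: the highest bid at or above the reserve wins and pays the larger of the second-highest bid and the reserve.
Bids in order: 127 (K) > 105 (G) > 96 (J) > 55 (L) > 42 (F) > 39 (H) > …
Highest eligible bid: K at €127.
Second-highest bid €105 is below the reserve €122, so the reserve binds → payment €122.

K pays €122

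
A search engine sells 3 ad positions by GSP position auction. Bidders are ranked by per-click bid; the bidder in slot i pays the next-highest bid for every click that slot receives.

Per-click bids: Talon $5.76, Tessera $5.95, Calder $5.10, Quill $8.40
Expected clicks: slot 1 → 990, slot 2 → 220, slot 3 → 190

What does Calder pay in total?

Per-click bids in order: $8.40 (Quill) > $5.95 (Tessera) > $5.76 (Talon) > $5.10 (Calder)
Calder ranks below slot 3 → no slot, pays nothing.

Calder pays $0.00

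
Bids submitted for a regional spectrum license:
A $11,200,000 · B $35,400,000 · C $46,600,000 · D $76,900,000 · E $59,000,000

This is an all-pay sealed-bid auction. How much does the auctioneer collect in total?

All-pay sealed-bid auction: the highest bidder wins the item, but every bidder pays their own bid.
Sorting bids: 76,900,000 (D) > 59,000,000 (E) > 46,600,000 (C) > 35,400,000 (B) > 11,200,000 (A)
D wins with the top bid; all bids are sunk regardless.
Every bidder forfeits their bid regardless of winning.
Revenue = 11,200,000 + 35,400,000 + 46,600,000 + 76,900,000 + 59,000,000 = $229,100,000.

Total revenue: $229,100,000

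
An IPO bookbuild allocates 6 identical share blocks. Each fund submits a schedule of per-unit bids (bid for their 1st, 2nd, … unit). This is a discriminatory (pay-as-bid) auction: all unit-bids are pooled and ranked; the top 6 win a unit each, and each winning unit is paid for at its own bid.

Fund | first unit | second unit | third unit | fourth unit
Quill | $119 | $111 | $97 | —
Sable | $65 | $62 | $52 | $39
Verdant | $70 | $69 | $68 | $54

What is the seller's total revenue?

Merging the schedules and taking the best 6: 119 (Quill-1), 111 (Quill-2), 97 (Quill-3), 70 (Verdant-1), 69 (Verdant-2), 68 (Verdant-3)
Next rejected bid: $65 (not a price — pay-as-bid).
Each winning unit pays its own bid.
Revenue = 119 + 111 + 97 + 70 + 69 + 68 = $534.

Total revenue: $534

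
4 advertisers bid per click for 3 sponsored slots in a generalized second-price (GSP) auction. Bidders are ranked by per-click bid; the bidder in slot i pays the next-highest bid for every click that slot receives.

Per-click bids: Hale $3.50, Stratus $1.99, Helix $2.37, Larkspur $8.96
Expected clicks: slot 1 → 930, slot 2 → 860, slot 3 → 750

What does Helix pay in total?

Sorting advertisers: $8.96 (Larkspur) > $3.50 (Hale) > $2.37 (Helix) > $1.99 (Stratus)
Helix holds slot 3 → pays next bid $1.99 × 750 clicks = $1492.50.

Helix pays $1492.50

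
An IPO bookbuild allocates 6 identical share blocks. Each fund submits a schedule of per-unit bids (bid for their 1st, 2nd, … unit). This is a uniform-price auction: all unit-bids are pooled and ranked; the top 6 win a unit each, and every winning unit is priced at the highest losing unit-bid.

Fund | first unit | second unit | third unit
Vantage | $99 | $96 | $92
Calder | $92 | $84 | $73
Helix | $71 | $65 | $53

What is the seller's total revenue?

Pooled unit-bids ranked (top 6): 99 (Vantage-1), 96 (Vantage-2), 92 (Vantage-3), 92 (Calder-1), 84 (Calder-2), 73 (Calder-3)
Highest rejected unit-bid = $71.
Allocation: Calder 3, Vantage 3. Every unit priced at $71.
Revenue = 6 × 71 = $426.

Total revenue: $426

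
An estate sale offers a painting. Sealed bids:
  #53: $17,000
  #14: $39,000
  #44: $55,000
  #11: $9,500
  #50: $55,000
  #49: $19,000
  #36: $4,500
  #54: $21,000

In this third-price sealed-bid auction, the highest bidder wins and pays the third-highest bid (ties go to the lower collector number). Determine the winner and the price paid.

#44 pays $39,000

Sorting bids: 55,000 (#44) > 55,000 (#50) > 39,000 (#14) > 21,000 (#54) > 19,000 (#49) > 17,000 (#53) > …
Tie at $55,000 → #44 wins by tie-break.
#44 wins; payment is bid #3 in the ranking = $39,000.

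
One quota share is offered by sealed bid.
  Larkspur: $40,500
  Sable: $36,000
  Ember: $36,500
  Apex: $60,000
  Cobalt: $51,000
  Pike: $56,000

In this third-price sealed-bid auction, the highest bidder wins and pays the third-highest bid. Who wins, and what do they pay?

Sorting bids: 60,000 (Apex) > 56,000 (Pike) > 51,000 (Cobalt) > 40,500 (Larkspur) > 36,500 (Ember) > 36,000 (Sable)
Apex is highest; pays the third-highest bid, $51,000.

Apex pays $51,000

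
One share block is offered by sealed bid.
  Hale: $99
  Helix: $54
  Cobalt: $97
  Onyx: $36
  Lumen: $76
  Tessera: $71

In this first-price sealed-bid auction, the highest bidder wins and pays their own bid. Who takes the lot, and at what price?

Sorting bids: 99 (Hale) > 97 (Cobalt) > 76 (Lumen) > 71 (Tessera) > 54 (Helix) > 36 (Onyx)
Hale has the highest bid and pays exactly that: $99.

Hale pays $99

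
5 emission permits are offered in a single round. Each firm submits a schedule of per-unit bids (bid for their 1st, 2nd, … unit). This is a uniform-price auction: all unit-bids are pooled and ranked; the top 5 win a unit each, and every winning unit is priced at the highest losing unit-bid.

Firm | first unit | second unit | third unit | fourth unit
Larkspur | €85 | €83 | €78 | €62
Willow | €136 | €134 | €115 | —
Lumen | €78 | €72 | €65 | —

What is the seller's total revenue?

All unit-bids, highest first — top 5: 136 (Willow-1), 134 (Willow-2), 115 (Willow-3), 85 (Larkspur-1), 83 (Larkspur-2)
The (k+1)-th unit-bid is €78.
Allocation: Larkspur 2, Willow 3. Every unit priced at €78.
Revenue = 5 × 78 = €390.

Total revenue: €390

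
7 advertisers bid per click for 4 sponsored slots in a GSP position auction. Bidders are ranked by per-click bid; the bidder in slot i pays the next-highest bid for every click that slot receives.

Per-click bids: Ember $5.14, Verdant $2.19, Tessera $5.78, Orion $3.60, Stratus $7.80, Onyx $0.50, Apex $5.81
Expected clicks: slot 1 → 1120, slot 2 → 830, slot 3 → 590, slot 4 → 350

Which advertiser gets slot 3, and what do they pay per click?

Ranked by bid: $7.80 (Stratus) > $5.81 (Apex) > $5.78 (Tessera) > $5.14 (Ember) > $3.60 (Orion) > …
Slot 3 goes to the third-ranked bidder, Tessera, who pays the next bid down: $5.14/click.

Tessera; $5.14 per click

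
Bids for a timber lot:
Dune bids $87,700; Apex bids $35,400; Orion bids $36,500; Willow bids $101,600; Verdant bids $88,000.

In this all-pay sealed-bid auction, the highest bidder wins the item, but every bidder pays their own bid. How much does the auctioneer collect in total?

Bids ranked: 101,600 (Willow) > 88,000 (Verdant) > 87,700 (Dune) > 36,500 (Orion) > 35,400 (Apex)
Every bidder forfeits their bid regardless of winning.
Revenue = 87,700 + 35,400 + 36,500 + 101,600 + 88,000 = $349,200.

Total revenue: $349,200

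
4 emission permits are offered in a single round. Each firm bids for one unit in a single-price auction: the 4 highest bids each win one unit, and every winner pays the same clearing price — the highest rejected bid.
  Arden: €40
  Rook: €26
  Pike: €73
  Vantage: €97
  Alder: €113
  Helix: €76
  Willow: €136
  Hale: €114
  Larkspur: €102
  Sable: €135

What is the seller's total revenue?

Total revenue: €408

Bids ranked high→low: 136 (Willow), 135 (Sable), 114 (Hale), 113 (Alder), 102 (Larkspur), 97 (Vantage), …
The 4 highest are Willow, Sable, Hale, Alder.
Highest unsuccessful bid: €102 → clearing price.
Total revenue = 4 × €102 = €408.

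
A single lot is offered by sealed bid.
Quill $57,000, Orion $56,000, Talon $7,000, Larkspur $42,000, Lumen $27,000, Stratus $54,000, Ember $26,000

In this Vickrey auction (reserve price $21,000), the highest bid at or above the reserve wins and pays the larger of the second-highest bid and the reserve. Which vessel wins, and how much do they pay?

Vickrey auction (reserve price $21,000): the highest bid at or above the reserve wins and pays the larger of the second-highest bid and the reserve.
Bids in order: 57,000 (Quill) > 56,000 (Orion) > 54,000 (Stratus) > 42,000 (Larkspur) > 27,000 (Lumen) > 26,000 (Ember) > …
Quill has the top bid at or above the reserve ($57,000).
max(second-highest $56,000, reserve $21,000) = $56,000; the reserve does not bind.

Quill pays $56,000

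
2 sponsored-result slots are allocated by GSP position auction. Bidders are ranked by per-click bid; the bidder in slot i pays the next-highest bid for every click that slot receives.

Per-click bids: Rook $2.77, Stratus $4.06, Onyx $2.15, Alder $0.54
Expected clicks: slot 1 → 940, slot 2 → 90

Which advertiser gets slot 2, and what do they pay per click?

Per-click bids in order: $4.06 (Stratus) > $2.77 (Rook) > $2.15 (Onyx) > …
Slot 2 goes to the second-ranked bidder, Rook, who pays the next bid down: $2.15/click.

Rook; $2.15 per click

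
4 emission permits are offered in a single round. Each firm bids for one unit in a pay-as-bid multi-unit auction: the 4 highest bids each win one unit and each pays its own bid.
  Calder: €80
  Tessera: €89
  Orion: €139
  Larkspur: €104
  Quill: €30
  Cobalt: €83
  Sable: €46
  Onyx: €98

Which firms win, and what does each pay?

Orion €139, Larkspur €104, Onyx €98, Tessera €89

Sorting: 139 (Orion), 104 (Larkspur), 98 (Onyx), 89 (Tessera), 83 (Cobalt), 80 (Calder), …
The 4 highest are Orion, Larkspur, Onyx, Tessera.
Each winner pays its own bid: Orion €139, Larkspur €104, Onyx €98, Tessera €89.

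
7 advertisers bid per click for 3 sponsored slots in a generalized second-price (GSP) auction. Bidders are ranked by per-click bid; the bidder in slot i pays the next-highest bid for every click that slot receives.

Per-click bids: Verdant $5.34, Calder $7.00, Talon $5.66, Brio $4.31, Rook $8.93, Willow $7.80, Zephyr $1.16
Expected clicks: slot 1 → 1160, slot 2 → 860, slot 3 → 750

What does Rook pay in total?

Rook pays $9048.00

Ranked by bid: $8.93 (Rook) > $7.80 (Willow) > $7.00 (Calder) > $5.66 (Talon) > …
Rook holds slot 1 → pays next bid $7.80 × 1160 clicks = $9048.00.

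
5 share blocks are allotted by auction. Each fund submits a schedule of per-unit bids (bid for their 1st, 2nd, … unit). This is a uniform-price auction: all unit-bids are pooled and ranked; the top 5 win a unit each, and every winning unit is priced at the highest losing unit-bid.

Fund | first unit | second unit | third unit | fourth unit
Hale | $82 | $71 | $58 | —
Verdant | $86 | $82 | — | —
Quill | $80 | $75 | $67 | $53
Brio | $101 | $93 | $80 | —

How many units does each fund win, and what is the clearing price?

Brio 2, Hale 1, Verdant 2; clearing price $80

Merging the schedules and taking the best 5: 101 (Brio-1), 93 (Brio-2), 86 (Verdant-1), 82 (Hale-1), 82 (Verdant-2)
First bid not allocated: $80.
Allocation: Brio 2, Hale 1, Verdant 2.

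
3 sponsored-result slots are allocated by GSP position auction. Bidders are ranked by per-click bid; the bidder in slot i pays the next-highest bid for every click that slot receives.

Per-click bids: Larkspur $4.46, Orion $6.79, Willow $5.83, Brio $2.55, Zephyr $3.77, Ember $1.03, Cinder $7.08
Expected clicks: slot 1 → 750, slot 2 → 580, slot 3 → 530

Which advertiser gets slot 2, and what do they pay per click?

Orion; $5.83 per click

Per-click bids in order: $7.08 (Cinder) > $6.79 (Orion) > $5.83 (Willow) > $4.46 (Larkspur) > …
Slot 2 goes to the second-ranked bidder, Orion, who pays the next bid down: $5.83/click.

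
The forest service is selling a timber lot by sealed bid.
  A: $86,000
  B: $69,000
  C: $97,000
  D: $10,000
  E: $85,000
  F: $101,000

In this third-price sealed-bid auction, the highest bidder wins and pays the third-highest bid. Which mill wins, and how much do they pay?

F pays $86,000

Bids in order: 101,000 (F) > 97,000 (C) > 86,000 (A) > 85,000 (E) > 69,000 (B) > 10,000 (D)
F is highest; pays the third-highest bid, $86,000.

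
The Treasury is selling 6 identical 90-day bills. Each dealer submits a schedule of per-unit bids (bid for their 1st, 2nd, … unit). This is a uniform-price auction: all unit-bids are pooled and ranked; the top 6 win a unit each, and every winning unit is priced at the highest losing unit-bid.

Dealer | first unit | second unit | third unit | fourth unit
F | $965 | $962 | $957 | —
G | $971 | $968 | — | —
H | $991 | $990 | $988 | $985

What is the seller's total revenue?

Total revenue: $5,790

All unit-bids, highest first — top 6: 991 (H-1), 990 (H-2), 988 (H-3), 985 (H-4), 971 (G-1), 968 (G-2)
The (k+1)-th unit-bid is $965.
Allocation: G 2, H 4. Every unit priced at $965.
Revenue = 6 × 965 = $5,790.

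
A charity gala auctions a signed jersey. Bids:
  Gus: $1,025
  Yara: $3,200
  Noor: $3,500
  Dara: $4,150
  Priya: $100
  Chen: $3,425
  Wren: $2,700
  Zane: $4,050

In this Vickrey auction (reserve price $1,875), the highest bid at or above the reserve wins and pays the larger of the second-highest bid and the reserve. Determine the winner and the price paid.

Vickrey auction (reserve price $1,875): the highest bid at or above the reserve wins and pays the larger of the second-highest bid and the reserve.
Bids ranked: 4,150 (Dara) > 4,050 (Zane) > 3,500 (Noor) > 3,425 (Chen) > 3,200 (Yara) > 2,700 (Wren) > …
Dara has the top bid at or above the reserve ($4,150).
max(second-highest $4,050, reserve $1,875) = $4,050; the reserve does not bind.

Dara pays $4,050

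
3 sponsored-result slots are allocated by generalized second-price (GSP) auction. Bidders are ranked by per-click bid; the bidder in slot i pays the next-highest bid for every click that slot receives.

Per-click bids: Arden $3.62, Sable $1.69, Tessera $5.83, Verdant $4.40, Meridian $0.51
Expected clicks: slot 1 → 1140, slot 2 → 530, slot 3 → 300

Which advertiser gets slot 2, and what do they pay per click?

Sorting advertisers: $5.83 (Tessera) > $4.40 (Verdant) > $3.62 (Arden) > $1.69 (Sable) > …
Slot 2 goes to the second-ranked bidder, Verdant, who pays the next bid down: $3.62/click.

Verdant; $3.62 per click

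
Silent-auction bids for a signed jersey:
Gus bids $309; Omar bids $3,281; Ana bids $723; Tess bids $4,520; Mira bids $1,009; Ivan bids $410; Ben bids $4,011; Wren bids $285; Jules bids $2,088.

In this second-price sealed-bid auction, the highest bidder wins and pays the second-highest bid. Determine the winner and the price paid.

Tess pays $4,011

Bids ranked: 4,520 (Tess) > 4,011 (Ben) > 3,281 (Omar) > 2,088 (Jules) > 1,009 (Mira) > 723 (Ana) > …
Tess wins with the highest bid; price is set by the runner-up at $4,011.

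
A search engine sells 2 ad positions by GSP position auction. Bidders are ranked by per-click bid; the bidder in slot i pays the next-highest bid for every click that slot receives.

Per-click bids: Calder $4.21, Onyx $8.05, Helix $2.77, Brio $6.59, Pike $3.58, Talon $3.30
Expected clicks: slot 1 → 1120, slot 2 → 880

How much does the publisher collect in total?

Sorting advertisers: $8.05 (Onyx) > $6.59 (Brio) > $4.21 (Calder) > …
Slot 1: Onyx pays $6.59 × 1120 = $7380.80
Slot 2: Brio pays $4.21 × 880 = $3704.80
Total = $11085.60

Total revenue: $11085.60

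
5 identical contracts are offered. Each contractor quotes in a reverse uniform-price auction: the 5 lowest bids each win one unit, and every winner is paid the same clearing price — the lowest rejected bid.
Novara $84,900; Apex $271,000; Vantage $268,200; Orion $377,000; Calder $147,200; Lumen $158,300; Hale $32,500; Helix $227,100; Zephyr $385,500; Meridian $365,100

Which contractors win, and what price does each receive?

Ordering the bids: 32,500 (Hale), 84,900 (Novara), 147,200 (Calder), 158,300 (Lumen), 227,100 (Helix), 268,200 (Vantage), 271,000 (Apex), …
Winners (5 units): Hale, Novara, Calder, Lumen, Helix.
Lowest unsuccessful bid: $268,200 → clearing price.

Hale, Novara, Calder, Lumen, Helix; each is paid $268,200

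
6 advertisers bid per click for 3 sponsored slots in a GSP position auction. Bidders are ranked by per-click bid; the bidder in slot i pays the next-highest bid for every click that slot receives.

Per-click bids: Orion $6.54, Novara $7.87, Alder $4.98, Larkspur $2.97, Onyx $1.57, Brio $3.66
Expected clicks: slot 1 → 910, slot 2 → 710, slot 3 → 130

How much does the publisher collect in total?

Sorting advertisers: $7.87 (Novara) > $6.54 (Orion) > $4.98 (Alder) > $3.66 (Brio) > …
Slot 1: Novara pays $6.54 × 910 = $5951.40
Slot 2: Orion pays $4.98 × 710 = $3535.80
Slot 3: Alder pays $3.66 × 130 = $475.80
Total = $9963.00

Total revenue: $9963.00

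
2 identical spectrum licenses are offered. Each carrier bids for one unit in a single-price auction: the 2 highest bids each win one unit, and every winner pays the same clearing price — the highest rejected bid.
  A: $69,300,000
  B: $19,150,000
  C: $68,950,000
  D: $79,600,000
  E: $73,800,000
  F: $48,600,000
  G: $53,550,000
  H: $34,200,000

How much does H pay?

H pays $0

Bids ranked high→low: 79,600,000 (D), 73,800,000 (E), 69,300,000 (A), 68,950,000 (C), …
The 2 highest are D, E.
Clearing price = highest rejected bid = $69,300,000.
H does not win → pays $0.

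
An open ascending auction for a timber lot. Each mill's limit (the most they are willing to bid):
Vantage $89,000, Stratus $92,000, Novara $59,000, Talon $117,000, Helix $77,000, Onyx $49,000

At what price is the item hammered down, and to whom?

Limits ranked: 117,000 (Talon) > 92,000 (Stratus) > 89,000 (Vantage) > 77,000 (Helix) > 59,000 (Novara) > 49,000 (Onyx)
Bidding ends when Stratus exits at $92,000; Talon takes it.

Talon wins at $92,000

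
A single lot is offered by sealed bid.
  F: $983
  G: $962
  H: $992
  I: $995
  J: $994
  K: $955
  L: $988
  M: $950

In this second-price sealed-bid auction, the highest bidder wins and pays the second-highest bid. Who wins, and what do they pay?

Second-price sealed-bid auction: the highest bidder wins and pays the second-highest bid.
Sorting bids: 995 (I) > 994 (J) > 992 (H) > 988 (L) > 983 (F) > 962 (G) > …
I wins with the highest bid; price is set by the runner-up at $994.

I pays $994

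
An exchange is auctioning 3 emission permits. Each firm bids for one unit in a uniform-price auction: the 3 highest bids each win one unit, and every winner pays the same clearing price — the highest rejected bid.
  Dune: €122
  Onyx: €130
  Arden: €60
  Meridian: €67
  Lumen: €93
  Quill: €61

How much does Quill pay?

Quill pays €0

Sorting: 130 (Onyx), 122 (Dune), 93 (Lumen), 67 (Meridian), 61 (Quill), …
Top 3: Onyx, Dune, Lumen.
First losing bid is Meridian's €67, which sets the uniform price.
Quill does not win → pays €0.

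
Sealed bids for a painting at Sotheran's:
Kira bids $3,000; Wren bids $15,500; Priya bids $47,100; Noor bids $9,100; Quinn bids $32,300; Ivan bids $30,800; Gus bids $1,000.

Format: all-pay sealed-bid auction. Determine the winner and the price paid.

Priya pays $47,100

Sorting bids: 47,100 (Priya) > 32,300 (Quinn) > 30,800 (Ivan) > 15,500 (Wren) > 9,100 (Noor) > 3,000 (Kira) > …
Priya wins with the top bid; all bids are sunk regardless.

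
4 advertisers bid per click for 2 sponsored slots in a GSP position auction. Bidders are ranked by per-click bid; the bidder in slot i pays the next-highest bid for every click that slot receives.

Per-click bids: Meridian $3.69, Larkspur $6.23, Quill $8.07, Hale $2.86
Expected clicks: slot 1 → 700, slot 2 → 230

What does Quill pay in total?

Quill pays $4361.00

Sorting advertisers: $8.07 (Quill) > $6.23 (Larkspur) > $3.69 (Meridian) > …
Quill holds slot 1 → pays next bid $6.23 × 700 clicks = $4361.00.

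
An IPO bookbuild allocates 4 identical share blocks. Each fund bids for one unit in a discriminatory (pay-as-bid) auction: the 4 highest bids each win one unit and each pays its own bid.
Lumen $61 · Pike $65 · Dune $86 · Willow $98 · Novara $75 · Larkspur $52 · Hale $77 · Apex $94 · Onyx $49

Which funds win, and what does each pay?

Willow $98, Apex $94, Dune $86, Hale $77

Bids ranked high→low: 98 (Willow), 94 (Apex), 86 (Dune), 77 (Hale), 75 (Novara), 65 (Pike), …
Winners (4 units): Willow, Apex, Dune, Hale.
Each winner pays its own bid: Willow $98, Apex $94, Dune $86, Hale $77.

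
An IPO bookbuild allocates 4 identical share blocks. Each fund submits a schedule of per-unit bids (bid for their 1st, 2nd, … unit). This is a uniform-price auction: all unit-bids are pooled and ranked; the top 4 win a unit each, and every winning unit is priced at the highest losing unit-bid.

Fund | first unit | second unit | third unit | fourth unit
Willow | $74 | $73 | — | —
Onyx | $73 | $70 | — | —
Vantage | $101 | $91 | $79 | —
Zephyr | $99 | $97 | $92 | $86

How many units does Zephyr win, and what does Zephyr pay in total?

Zephyr: 3 units, pays $273

Pooled unit-bids ranked (top 4): 101 (Vantage-1), 99 (Zephyr-1), 97 (Zephyr-2), 92 (Zephyr-3)
The (k+1)-th unit-bid is $91.
Zephyr wins 3 unit(s) at $91 each.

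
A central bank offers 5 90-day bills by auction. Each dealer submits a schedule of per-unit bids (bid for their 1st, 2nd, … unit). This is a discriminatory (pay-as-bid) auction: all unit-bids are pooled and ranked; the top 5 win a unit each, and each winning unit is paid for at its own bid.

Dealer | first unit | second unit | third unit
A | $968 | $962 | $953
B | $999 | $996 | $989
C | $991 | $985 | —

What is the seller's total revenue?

Total revenue: $4,960

Merging the schedules and taking the best 5: 999 (B-1), 996 (B-2), 991 (C-1), 989 (B-3), 985 (C-2)
Next rejected bid: $968 (not a price — pay-as-bid).
Each winning unit pays its own bid.
Revenue = 999 + 996 + 991 + 989 + 985 = $4,960.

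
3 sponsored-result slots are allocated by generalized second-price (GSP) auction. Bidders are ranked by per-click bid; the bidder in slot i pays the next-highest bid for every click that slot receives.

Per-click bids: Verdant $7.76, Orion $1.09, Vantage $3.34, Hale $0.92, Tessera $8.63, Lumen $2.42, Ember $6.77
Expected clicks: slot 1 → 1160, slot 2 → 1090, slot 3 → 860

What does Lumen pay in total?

Ranked by bid: $8.63 (Tessera) > $7.76 (Verdant) > $6.77 (Ember) > $3.34 (Vantage) > …
Lumen ranks below slot 3 → no slot, pays nothing.

Lumen pays $0.00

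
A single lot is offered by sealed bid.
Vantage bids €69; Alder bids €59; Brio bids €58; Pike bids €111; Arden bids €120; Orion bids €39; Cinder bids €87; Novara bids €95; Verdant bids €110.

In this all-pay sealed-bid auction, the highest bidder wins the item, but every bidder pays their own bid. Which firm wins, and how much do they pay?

Bids ranked: 120 (Arden) > 111 (Pike) > 110 (Verdant) > 95 (Novara) > 87 (Cinder) > 69 (Vantage) > …
Arden is highest and takes the item; every bidder forfeits their bid.

Arden pays €120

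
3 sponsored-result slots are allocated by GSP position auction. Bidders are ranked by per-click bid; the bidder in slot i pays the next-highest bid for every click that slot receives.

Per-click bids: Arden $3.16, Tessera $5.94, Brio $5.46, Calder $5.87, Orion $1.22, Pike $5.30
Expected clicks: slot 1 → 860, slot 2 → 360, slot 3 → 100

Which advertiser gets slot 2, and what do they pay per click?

Per-click bids in order: $5.94 (Tessera) > $5.87 (Calder) > $5.46 (Brio) > $5.30 (Pike) > …
Slot 2 goes to the second-ranked bidder, Calder, who pays the next bid down: $5.46/click.

Calder; $5.46 per click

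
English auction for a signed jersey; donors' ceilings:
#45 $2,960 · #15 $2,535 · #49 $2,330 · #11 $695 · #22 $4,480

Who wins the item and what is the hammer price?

#22 wins at $2,960

Limits in order: 4,480 (#22) > 2,960 (#45) > 2,535 (#15) > 2,330 (#49) > 695 (#11)
#45 is the last rival to drop out, at $2,960; #22 remains and wins at that price.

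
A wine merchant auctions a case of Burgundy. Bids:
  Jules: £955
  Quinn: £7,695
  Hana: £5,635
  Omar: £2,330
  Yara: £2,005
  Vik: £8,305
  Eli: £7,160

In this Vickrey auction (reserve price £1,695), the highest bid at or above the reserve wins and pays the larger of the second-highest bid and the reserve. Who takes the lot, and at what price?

Vik pays £7,695

Vickrey auction (reserve price £1,695): the highest bid at or above the reserve wins and pays the larger of the second-highest bid and the reserve.
Sorting bids: 8,305 (Vik) > 7,695 (Quinn) > 7,160 (Eli) > 5,635 (Hana) > 2,330 (Omar) > 2,005 (Yara) > …
Highest eligible bid: Vik at £8,305.
Second-highest bid £7,695 exceeds the reserve £1,695 → payment £7,695.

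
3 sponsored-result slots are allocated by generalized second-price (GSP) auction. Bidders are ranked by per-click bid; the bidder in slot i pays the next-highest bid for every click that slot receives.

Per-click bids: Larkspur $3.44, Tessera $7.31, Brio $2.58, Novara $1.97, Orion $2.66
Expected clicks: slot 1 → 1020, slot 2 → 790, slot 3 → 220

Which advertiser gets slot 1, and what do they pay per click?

Tessera; $3.44 per click

Per-click bids in order: $7.31 (Tessera) > $3.44 (Larkspur) > $2.66 (Orion) > $2.58 (Brio) > …
Slot 1 goes to the first-ranked bidder, Tessera, who pays the next bid down: $3.44/click.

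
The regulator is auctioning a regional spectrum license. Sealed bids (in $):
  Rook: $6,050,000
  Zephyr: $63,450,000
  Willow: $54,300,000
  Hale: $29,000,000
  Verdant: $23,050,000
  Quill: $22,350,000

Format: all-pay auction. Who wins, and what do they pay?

Bids ranked: 63,450,000 (Zephyr) > 54,300,000 (Willow) > 29,000,000 (Hale) > 23,050,000 (Verdant) > 22,350,000 (Quill) > 6,050,000 (Rook)
Zephyr is highest and takes the item; every bidder forfeits their bid.

Zephyr pays $63,450,000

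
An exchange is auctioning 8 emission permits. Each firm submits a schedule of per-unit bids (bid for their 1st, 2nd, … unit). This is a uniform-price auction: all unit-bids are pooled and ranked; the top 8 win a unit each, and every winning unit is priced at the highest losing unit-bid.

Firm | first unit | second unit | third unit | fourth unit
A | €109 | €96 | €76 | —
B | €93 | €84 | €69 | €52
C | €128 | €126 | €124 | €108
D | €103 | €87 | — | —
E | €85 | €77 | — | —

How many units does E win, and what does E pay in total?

Merging the schedules and taking the best 8: 128 (C-1), 126 (C-2), 124 (C-3), 109 (A-1), 108 (C-4), 103 (D-1), 96 (A-2), 93 (B-1)
First bid not allocated: €87.
E wins 0 unit(s) at €87 each.

E: 0 units, pays €0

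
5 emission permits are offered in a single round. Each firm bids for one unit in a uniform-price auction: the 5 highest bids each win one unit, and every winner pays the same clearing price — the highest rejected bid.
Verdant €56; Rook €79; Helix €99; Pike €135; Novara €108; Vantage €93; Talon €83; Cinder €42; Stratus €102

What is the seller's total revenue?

Total revenue: €415

Bids ranked high→low: 135 (Pike), 108 (Novara), 102 (Stratus), 99 (Helix), 93 (Vantage), 83 (Talon), 79 (Rook), …
Top 5: Pike, Novara, Stratus, Helix, Vantage.
Highest unsuccessful bid: €83 → clearing price.
Total revenue = 5 × €83 = €415.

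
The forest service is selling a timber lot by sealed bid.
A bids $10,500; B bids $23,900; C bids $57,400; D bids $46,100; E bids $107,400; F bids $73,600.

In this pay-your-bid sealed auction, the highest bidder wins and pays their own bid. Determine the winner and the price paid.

E pays $107,400

Bids ranked: 107,400 (E) > 73,600 (F) > 57,400 (C) > 46,100 (D) > 23,900 (B) > 10,500 (A)
E has the highest bid and pays exactly that: $107,400.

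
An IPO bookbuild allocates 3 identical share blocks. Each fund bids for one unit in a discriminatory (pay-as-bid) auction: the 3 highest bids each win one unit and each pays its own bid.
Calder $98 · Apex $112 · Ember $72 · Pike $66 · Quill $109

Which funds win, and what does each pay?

Apex $112, Quill $109, Calder $98

Ordering the bids: 112 (Apex), 109 (Quill), 98 (Calder), 72 (Ember), 66 (Pike)
Top 3: Apex, Quill, Calder.
Each winner pays its own bid: Apex $112, Quill $109, Calder $98.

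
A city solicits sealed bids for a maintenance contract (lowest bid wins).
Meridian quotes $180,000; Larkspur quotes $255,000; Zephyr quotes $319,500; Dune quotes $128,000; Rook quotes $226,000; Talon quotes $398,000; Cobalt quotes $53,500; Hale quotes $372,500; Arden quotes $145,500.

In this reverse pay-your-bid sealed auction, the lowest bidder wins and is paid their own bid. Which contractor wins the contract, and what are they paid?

Cobalt is paid $53,500

Rule: the lowest bidder wins and is paid their own bid.
Sorting bids: 53,500 (Cobalt) < 128,000 (Dune) < 145,500 (Arden) < 180,000 (Meridian) < 226,000 (Rook) < 255,000 (Larkspur) < …
Cobalt has the lowest bid and is paid exactly that: $53,500.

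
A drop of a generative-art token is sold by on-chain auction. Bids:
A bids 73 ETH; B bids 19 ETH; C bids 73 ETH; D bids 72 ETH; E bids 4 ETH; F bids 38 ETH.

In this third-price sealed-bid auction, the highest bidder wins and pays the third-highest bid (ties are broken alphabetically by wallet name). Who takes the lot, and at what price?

A pays 72 ETH

Third-price sealed-bid auction: the highest bidder wins and pays the third-highest bid.
Sorting bids: 73 (A) > 73 (C) > 72 (D) > 38 (F) > 19 (B) > 4 (E)
Tie at 73 ETH → A wins by tie-break.
A is highest; pays the third-highest bid, 72 ETH.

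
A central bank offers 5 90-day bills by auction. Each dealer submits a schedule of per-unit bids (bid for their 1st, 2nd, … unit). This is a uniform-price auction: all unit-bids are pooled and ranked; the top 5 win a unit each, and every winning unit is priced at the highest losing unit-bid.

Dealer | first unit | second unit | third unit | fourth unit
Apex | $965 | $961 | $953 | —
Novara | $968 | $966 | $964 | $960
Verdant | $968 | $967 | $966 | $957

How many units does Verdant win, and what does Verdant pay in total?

Verdant: 3 units, pays $2,895

Merging the schedules and taking the best 5: 968 (Novara-1), 968 (Verdant-1), 967 (Verdant-2), 966 (Novara-2), 966 (Verdant-3)
The (k+1)-th unit-bid is $965.
Verdant wins 3 unit(s) at $965 each.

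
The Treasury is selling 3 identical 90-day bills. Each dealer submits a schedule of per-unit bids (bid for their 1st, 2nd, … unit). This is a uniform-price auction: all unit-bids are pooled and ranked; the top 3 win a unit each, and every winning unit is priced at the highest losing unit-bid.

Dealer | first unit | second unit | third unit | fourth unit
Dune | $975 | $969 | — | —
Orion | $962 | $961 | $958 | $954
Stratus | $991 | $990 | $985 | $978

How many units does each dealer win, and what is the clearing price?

Stratus 3; clearing price $978

Merging the schedules and taking the best 3: 991 (Stratus-1), 990 (Stratus-2), 985 (Stratus-3)
Highest rejected unit-bid = $978.
Allocation: Stratus 3.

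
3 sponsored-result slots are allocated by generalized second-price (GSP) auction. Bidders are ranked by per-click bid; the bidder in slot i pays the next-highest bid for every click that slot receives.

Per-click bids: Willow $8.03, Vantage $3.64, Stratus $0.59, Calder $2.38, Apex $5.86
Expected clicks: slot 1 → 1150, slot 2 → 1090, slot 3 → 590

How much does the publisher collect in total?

Ranked by bid: $8.03 (Willow) > $5.86 (Apex) > $3.64 (Vantage) > $2.38 (Calder) > …
Slot 1: Willow pays $5.86 × 1150 = $6739.00
Slot 2: Apex pays $3.64 × 1090 = $3967.60
Slot 3: Vantage pays $2.38 × 590 = $1404.20
Total = $12110.80

Total revenue: $12110.80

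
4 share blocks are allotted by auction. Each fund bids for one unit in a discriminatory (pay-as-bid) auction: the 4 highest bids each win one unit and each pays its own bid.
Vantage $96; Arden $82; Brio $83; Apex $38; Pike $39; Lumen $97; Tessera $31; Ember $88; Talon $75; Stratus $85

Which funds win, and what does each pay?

Lumen $97, Vantage $96, Ember $88, Stratus $85

Ordering the bids: 97 (Lumen), 96 (Vantage), 88 (Ember), 85 (Stratus), 83 (Brio), 82 (Arden), …
The 4 highest are Lumen, Vantage, Ember, Stratus.
Each winner pays its own bid: Lumen $97, Vantage $96, Ember $88, Stratus $85.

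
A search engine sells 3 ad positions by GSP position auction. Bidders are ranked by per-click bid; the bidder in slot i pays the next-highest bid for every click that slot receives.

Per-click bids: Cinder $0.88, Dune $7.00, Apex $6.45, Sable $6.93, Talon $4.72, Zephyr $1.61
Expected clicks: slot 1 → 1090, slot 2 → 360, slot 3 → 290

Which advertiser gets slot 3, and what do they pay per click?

Ranked by bid: $7.00 (Dune) > $6.93 (Sable) > $6.45 (Apex) > $4.72 (Talon) > …
Slot 3 goes to the third-ranked bidder, Apex, who pays the next bid down: $4.72/click.

Apex; $4.72 per click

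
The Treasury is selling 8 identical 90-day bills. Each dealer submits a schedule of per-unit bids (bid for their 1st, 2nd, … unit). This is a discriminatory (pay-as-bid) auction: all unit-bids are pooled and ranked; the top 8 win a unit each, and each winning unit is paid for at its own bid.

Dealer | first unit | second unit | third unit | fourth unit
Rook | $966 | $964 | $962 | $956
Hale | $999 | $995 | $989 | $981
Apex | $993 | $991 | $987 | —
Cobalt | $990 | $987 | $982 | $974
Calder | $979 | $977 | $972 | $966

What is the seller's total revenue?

Merging the schedules and taking the best 8: 999 (Hale-1), 995 (Hale-2), 993 (Apex-1), 991 (Apex-2), 990 (Cobalt-1), 989 (Hale-3), 987 (Apex-3), 987 (Cobalt-2)
Next rejected bid: $982 (not a price — pay-as-bid).
Each winning unit pays its own bid.
Revenue = 999 + 995 + 993 + 991 + 990 + 989 + 987 + 987 = $7,931.

Total revenue: $7,931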